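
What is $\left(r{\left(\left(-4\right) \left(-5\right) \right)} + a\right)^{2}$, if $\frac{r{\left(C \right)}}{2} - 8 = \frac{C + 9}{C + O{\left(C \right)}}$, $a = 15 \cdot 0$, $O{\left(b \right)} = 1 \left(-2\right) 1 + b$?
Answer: $\frac{110889}{361} \approx 307.17$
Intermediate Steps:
$O{\left(b \right)} = -2 + b$ ($O{\left(b \right)} = \left(-2\right) 1 + b = -2 + b$)
$a = 0$
$r{\left(C \right)} = 16 + \frac{2 \left(9 + C\right)}{-2 + 2 C}$ ($r{\left(C \right)} = 16 + 2 \frac{C + 9}{C + \left(-2 + C\right)} = 16 + 2 \frac{9 + C}{-2 + 2 C} = 16 + \frac{2 \left(9 + C\right)}{-2 + 2 C}$)
$\left(r{\left(\left(-4\right) \left(-5\right) \right)} + a\right)^{2} = \left(\frac{-7 + 17 \left(\left(-4\right) \left(-5\right)\right)}{-1 - -20} + 0\right)^{2} = \left(\frac{-7 + 17 \cdot 20}{-1 + 20} + 0\right)^{2} = \left(\frac{-7 + 340}{19} + 0\right)^{2} = \left(\frac{1}{19} \cdot 333 + 0\right)^{2} = \left(\frac{333}{19} + 0\right)^{2} = \left(\frac{333}{19}\right)^{2} = \frac{110889}{361}$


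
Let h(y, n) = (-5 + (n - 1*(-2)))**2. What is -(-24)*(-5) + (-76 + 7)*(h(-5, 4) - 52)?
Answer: 3399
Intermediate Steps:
h(y, n) = (-3 + n)**2 (h(y, n) = (-5 + (n + 2))**2 = (-5 + (2 + n))**2 = (-3 + n)**2)
-(-24)*(-5) + (-76 + 7)*(h(-5, 4) - 52) = -(-24)*(-5) + (-76 + 7)*((-3 + 4)**2 - 52) = -24*5 - 69*(1**2 - 52) = -120 - 69*(1 - 52) = -120 - 69*(-51) = -120 + 3519 = 3399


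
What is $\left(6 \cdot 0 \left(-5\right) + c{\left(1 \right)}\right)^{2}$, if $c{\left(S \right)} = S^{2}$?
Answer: $1$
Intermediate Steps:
$\left(6 \cdot 0 \left(-5\right) + c{\left(1 \right)}\right)^{2} = \left(6 \cdot 0 \left(-5\right) + 1^{2}\right)^{2} = \left(0 \left(-5\right) + 1\right)^{2} = \left(0 + 1\right)^{2} = 1^{2} = 1$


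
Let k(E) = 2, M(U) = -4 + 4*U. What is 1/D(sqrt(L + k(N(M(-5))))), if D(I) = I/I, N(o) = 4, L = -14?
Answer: 1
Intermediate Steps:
D(I) = 1
1/D(sqrt(L + k(N(M(-5))))) = 1/1 = 1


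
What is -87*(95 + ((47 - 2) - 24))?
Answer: -10092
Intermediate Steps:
-87*(95 + ((47 - 2) - 24)) = -87*(95 + (45 - 24)) = -87*(95 + 21) = -87*116 = -10092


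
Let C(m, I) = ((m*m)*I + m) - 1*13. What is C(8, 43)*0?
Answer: 0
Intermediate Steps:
C(m, I) = -13 + m + I*m² (C(m, I) = (m²*I + m) - 13 = (I*m² + m) - 13 = (m + I*m²) - 13 = -13 + m + I*m²)
C(8, 43)*0 = (-13 + 8 + 43*8²)*0 = (-13 + 8 + 43*64)*0 = (-13 + 8 + 2752)*0 = 2747*0 = 0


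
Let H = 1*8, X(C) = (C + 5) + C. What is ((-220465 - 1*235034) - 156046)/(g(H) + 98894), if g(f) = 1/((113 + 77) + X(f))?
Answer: -25807199/4173327 ≈ -6.1838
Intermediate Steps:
X(C) = 5 + 2*C (X(C) = (5 + C) + C = 5 + 2*C)
H = 8
g(f) = 1/(195 + 2*f) (g(f) = 1/((113 + 77) + (5 + 2*f)) = 1/(190 + (5 + 2*f)) = 1/(195 + 2*f))
((-220465 - 1*235034) - 156046)/(g(H) + 98894) = ((-220465 - 1*235034) - 156046)/(1/(195 + 2*8) + 98894) = ((-220465 - 235034) - 156046)/(1/(195 + 16) + 98894) = (-455499 - 156046)/(1/211 + 98894) = -611545/(1/211 + 98894) = -611545/20866635/211 = -611545*211/20866635 = -25807199/4173327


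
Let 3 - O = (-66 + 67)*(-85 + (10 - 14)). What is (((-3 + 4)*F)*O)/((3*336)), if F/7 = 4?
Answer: 23/9 ≈ 2.5556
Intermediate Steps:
F = 28 (F = 7*4 = 28)
O = 92 (O = 3 - (-66 + 67)*(-85 + (10 - 14)) = 3 - (-85 - 4) = 3 - (-89) = 3 - 1*(-89) = 3 + 89 = 92)
(((-3 + 4)*F)*O)/((3*336)) = (((-3 + 4)*28)*92)/((3*336)) = ((1*28)*92)/1008 = (28*92)*(1/1008) = 2576*(1/1008) = 23/9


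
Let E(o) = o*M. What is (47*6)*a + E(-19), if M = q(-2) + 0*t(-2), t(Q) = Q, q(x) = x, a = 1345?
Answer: 379328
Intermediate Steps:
M = -2 (M = -2 + 0*(-2) = -2 + 0 = -2)
E(o) = -2*o (E(o) = o*(-2) = -2*o)
(47*6)*a + E(-19) = (47*6)*1345 - 2*(-19) = 282*1345 + 38 = 379290 + 38 = 379328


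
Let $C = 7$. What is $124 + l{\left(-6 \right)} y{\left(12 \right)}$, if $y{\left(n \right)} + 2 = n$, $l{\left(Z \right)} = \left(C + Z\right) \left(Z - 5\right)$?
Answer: $14$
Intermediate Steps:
$l{\left(Z \right)} = \left(-5 + Z\right) \left(7 + Z\right)$ ($l{\left(Z \right)} = \left(7 + Z\right) \left(Z - 5\right) = \left(7 + Z\right) \left(-5 + Z\right) = \left(-5 + Z\right) \left(7 + Z\right)$)
$y{\left(n \right)} = -2 + n$
$124 + l{\left(-6 \right)} y{\left(12 \right)} = 124 + \left(-35 + \left(-6\right)^{2} + 2 \left(-6\right)\right) \left(-2 + 12\right) = 124 + \left(-35 + 36 - 12\right) 10 = 124 - 110 = 14$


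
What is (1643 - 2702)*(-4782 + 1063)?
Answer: 3938421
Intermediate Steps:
(1643 - 2702)*(-4782 + 1063) = -1059*(-3719) = 3938421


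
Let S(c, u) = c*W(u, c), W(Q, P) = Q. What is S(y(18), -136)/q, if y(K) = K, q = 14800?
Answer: -153/925 ≈ -0.16541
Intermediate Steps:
S(c, u) = c*u
S(y(18), -136)/q = (18*(-136))/14800 = -2448*1/14800 = -153/925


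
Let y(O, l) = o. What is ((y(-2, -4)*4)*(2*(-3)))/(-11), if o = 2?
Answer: 48/11 ≈ 4.3636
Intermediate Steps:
y(O, l) = 2
((y(-2, -4)*4)*(2*(-3)))/(-11) = ((2*4)*(2*(-3)))/(-11) = (8*(-6))*(-1/11) = -48*(-1/11) = 48/11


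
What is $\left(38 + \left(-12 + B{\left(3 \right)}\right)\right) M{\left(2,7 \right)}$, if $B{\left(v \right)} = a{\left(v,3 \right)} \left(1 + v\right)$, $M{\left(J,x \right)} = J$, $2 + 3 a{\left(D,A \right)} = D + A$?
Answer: $\frac{188}{3} \approx 62.667$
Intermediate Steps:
$a{\left(D,A \right)} = - \frac{2}{3} + \frac{A}{3} + \frac{D}{3}$ ($a{\left(D,A \right)} = - \frac{2}{3} + \frac{D + A}{3} = - \frac{2}{3} + \frac{A + D}{3} = - \frac{2}{3} + \left(\frac{A}{3} + \frac{D}{3}\right) = - \frac{2}{3} + \frac{A}{3} + \frac{D}{3}$)
$B{\left(v \right)} = \left(1 + v\right) \left(\frac{1}{3} + \frac{v}{3}\right)$ ($B{\left(v \right)} = \left(- \frac{2}{3} + \frac{1}{3} \cdot 3 + \frac{v}{3}\right) \left(1 + v\right) = \left(- \frac{2}{3} + 1 + \frac{v}{3}\right) \left(1 + v\right) = \left(\frac{1}{3} + \frac{v}{3}\right) \left(1 + v\right) = \left(1 + v\right) \left(\frac{1}{3} + \frac{v}{3}\right)$)
$\left(38 + \left(-12 + B{\left(3 \right)}\right)\right) M{\left(2,7 \right)} = \left(38 - \left(12 - \frac{\left(1 + 3\right)^{2}}{3}\right)\right) 2 = \left(38 - \left(12 - \frac{4^{2}}{3}\right)\right) 2 = \left(38 + \left(-12 + \frac{1}{3} \cdot 16\right)\right) 2 = \left(38 + \left(-12 + \frac{16}{3}\right)\right) 2 = \left(38 - \frac{20}{3}\right) 2 = \frac{94}{3} \cdot 2 = \frac{188}{3}$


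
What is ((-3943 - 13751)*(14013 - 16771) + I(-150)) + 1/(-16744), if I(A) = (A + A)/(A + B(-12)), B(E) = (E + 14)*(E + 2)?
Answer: 13890837703999/284648 ≈ 4.8800e+7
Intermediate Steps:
B(E) = (2 + E)*(14 + E) (B(E) = (14 + E)*(2 + E) = (2 + E)*(14 + E))
I(A) = 2*A/(-20 + A) (I(A) = (A + A)/(A + (28 + (-12)² + 16*(-12))) = (2*A)/(A + (28 + 144 - 192)) = (2*A)/(A - 20) = (2*A)/(-20 + A) = 2*A/(-20 + A))
((-3943 - 13751)*(14013 - 16771) + I(-150)) + 1/(-16744) = ((-3943 - 13751)*(14013 - 16771) + 2*(-150)/(-20 - 150)) + 1/(-16744) = (-17694*(-2758) + 2*(-150)/(-170)) - 1/16744 = (48800052 + 2*(-150)*(-1/170)) - 1/16744 = (48800052 + 30/17) - 1/16744 = 829600914/17 - 1/16744 = 13890837703999/284648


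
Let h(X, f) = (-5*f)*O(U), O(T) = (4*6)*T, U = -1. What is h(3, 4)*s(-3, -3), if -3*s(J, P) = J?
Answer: 480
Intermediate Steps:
s(J, P) = -J/3
O(T) = 24*T
h(X, f) = 120*f (h(X, f) = (-5*f)*(24*(-1)) = -5*f*(-24) = 120*f)
h(3, 4)*s(-3, -3) = (120*4)*(-1/3*(-3)) = 480*1 = 480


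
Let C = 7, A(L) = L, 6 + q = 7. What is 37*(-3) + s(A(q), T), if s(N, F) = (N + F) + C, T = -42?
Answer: -145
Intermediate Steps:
q = 1 (q = -6 + 7 = 1)
s(N, F) = 7 + F + N (s(N, F) = (N + F) + 7 = (F + N) + 7 = 7 + F + N)
37*(-3) + s(A(q), T) = 37*(-3) + (7 - 42 + 1) = -111 - 34 = -145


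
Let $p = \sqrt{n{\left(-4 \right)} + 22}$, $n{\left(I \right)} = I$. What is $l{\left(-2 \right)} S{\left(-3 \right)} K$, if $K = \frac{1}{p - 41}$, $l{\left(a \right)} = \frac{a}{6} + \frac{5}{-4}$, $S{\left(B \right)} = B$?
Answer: $- \frac{779}{6652} - \frac{57 \sqrt{2}}{6652} \approx -0.12923$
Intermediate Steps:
$p = 3 \sqrt{2}$ ($p = \sqrt{-4 + 22} = \sqrt{18} = 3 \sqrt{2} \approx 4.2426$)
$l{\left(a \right)} = - \frac{5}{4} + \frac{a}{6}$ ($l{\left(a \right)} = a \frac{1}{6} + 5 \left(- \frac{1}{4}\right) = \frac{a}{6} - \frac{5}{4} = - \frac{5}{4} + \frac{a}{6}$)
$K = \frac{1}{-41 + 3 \sqrt{2}}$ ($K = \frac{1}{3 \sqrt{2} - 41} = \frac{1}{-41 + 3 \sqrt{2}} \approx -0.027205$)
$l{\left(-2 \right)} S{\left(-3 \right)} K = \left(- \frac{5}{4} + \frac{1}{6} \left(-2\right)\right) \left(-3\right) \left(- \frac{41}{1663} - \frac{3 \sqrt{2}}{1663}\right) = \left(- \frac{5}{4} - \frac{1}{3}\right) \left(-3\right) \left(- \frac{41}{1663} - \frac{3 \sqrt{2}}{1663}\right) = \left(- \frac{19}{12}\right) \left(-3\right) \left(- \frac{41}{1663} - \frac{3 \sqrt{2}}{1663}\right) = \frac{19 \left(- \frac{41}{1663} - \frac{3 \sqrt{2}}{1663}\right)}{4} = - \frac{779}{6652} - \frac{57 \sqrt{2}}{6652}$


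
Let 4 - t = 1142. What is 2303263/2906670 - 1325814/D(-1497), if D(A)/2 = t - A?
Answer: -1926025018273/1043494530 ≈ -1845.7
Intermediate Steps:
t = -1138 (t = 4 - 1*1142 = 4 - 1142 = -1138)
D(A) = -2276 - 2*A (D(A) = 2*(-1138 - A) = -2276 - 2*A)
2303263/2906670 - 1325814/D(-1497) = 2303263/2906670 - 1325814/(-2276 - 2*(-1497)) = 2303263*(1/2906670) - 1325814/(-2276 + 2994) = 2303263/2906670 - 1325814/718 = 2303263/2906670 - 1325814*1/718 = 2303263/2906670 - 662907/359 = -1926025018273/1043494530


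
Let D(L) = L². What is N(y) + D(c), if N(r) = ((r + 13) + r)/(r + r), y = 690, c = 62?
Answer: 5306113/1380 ≈ 3845.0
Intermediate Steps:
N(r) = (13 + 2*r)/(2*r) (N(r) = ((13 + r) + r)/((2*r)) = (1/(2*r))*(13 + 2*r) = (13 + 2*r)/(2*r))
N(y) + D(c) = (13/2 + 690)/690 + 62² = (1/690)*(1393/2) + 3844 = 1393/1380 + 3844 = 5306113/1380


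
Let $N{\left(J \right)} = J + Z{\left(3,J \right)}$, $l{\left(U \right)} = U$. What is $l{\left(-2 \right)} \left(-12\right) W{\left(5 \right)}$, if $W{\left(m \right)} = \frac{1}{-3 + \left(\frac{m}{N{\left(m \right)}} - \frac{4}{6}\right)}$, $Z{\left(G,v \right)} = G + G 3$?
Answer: $- \frac{306}{43} \approx -7.1163$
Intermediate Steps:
$Z{\left(G,v \right)} = 4 G$ ($Z{\left(G,v \right)} = G + 3 G = 4 G$)
$N{\left(J \right)} = 12 + J$ ($N{\left(J \right)} = J + 4 \cdot 3 = J + 12 = 12 + J$)
$W{\left(m \right)} = \frac{1}{- \frac{11}{3} + \frac{m}{12 + m}}$ ($W{\left(m \right)} = \frac{1}{-3 + \left(\frac{m}{12 + m} - \frac{4}{6}\right)} = \frac{1}{-3 + \left(\frac{m}{12 + m} - \frac{2}{3}\right)} = \frac{1}{-3 + \left(- \frac{2}{3} + \frac{m}{12 + m}\right)} = \frac{1}{- \frac{11}{3} + \frac{m}{12 + m}}$)
$l{\left(-2 \right)} \left(-12\right) W{\left(5 \right)} = \left(-2\right) \left(-12\right) \frac{3 \left(-12 - 5\right)}{4 \left(33 + 2 \cdot 5\right)} = 24 \frac{3 \left(-12 - 5\right)}{4 \left(33 + 10\right)} = 24 \cdot \frac{3}{4} \cdot \frac{1}{43} \left(-17\right) = 24 \left(- \frac{51}{172}\right) = - \frac{306}{43}$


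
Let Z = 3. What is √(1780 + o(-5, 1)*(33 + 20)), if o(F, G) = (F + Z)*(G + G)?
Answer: 28*√2 ≈ 39.598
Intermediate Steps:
o(F, G) = 2*G*(3 + F) (o(F, G) = (F + 3)*(G + G) = (3 + F)*(2*G) = 2*G*(3 + F))
√(1780 + o(-5, 1)*(33 + 20)) = √(1780 + (2*1*(3 - 5))*(33 + 20)) = √(1780 + (2*1*(-2))*53) = √(1780 - 4*53) = √(1780 - 212) = √1568 = 28*√2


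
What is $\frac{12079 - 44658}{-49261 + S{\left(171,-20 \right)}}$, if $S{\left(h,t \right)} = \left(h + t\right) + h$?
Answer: $\frac{32579}{48939} \approx 0.66571$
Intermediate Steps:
$S{\left(h,t \right)} = t + 2 h$
$\frac{12079 - 44658}{-49261 + S{\left(171,-20 \right)}} = \frac{12079 - 44658}{-49261 + \left(-20 + 2 \cdot 171\right)} = - \frac{32579}{-49261 + \left(-20 + 342\right)} = - \frac{32579}{-49261 + 322} = - \frac{32579}{-48939} = \left(-32579\right) \left(- \frac{1}{48939}\right) = \frac{32579}{48939}$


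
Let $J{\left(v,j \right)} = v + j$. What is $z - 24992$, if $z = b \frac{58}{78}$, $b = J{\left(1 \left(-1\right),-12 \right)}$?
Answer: $- \frac{75005}{3} \approx -25002.0$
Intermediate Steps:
$J{\left(v,j \right)} = j + v$
$b = -13$ ($b = -12 + 1 \left(-1\right) = -12 - 1 = -13$)
$z = - \frac{29}{3}$ ($z = - 13 \cdot \frac{58}{78} = - 13 \cdot 58 \cdot \frac{1}{78} = \left(-13\right) \frac{29}{39} = - \frac{29}{3} \approx -9.6667$)
$z - 24992 = - \frac{29}{3} - 24992 = - \frac{75005}{3}$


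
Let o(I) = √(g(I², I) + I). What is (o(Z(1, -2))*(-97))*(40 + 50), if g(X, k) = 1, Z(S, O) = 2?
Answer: -8730*√3 ≈ -15121.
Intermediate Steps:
o(I) = √(1 + I)
(o(Z(1, -2))*(-97))*(40 + 50) = (√(1 + 2)*(-97))*(40 + 50) = (√3*(-97))*90 = -97*√3*90 = -8730*√3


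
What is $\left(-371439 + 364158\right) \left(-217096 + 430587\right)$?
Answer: $-1554427971$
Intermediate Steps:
$\left(-371439 + 364158\right) \left(-217096 + 430587\right) = \left(-7281\right) 213491 = -1554427971$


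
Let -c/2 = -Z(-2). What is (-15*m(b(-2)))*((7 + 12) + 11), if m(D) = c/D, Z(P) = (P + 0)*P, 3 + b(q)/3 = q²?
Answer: -1200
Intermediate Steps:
b(q) = -9 + 3*q²
Z(P) = P² (Z(P) = P*P = P²)
c = 8 (c = -(-2)*(-2)² = -(-2)*4 = -2*(-4) = 8)
m(D) = 8/D
(-15*m(b(-2)))*((7 + 12) + 11) = (-120/(-9 + 3*(-2)²))*((7 + 12) + 11) = (-120/(-9 + 3*4))*(19 + 11) = -120/(-9 + 12)*30 = -120/3*30 = -15*8/3*30 = -40*30 = -1200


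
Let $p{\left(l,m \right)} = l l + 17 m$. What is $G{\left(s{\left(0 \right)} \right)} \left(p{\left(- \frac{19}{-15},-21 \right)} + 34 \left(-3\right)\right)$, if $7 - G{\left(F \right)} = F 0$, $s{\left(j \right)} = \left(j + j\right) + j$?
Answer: $- \frac{720398}{225} \approx -3201.8$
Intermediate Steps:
$s{\left(j \right)} = 3 j$ ($s{\left(j \right)} = 2 j + j = 3 j$)
$p{\left(l,m \right)} = l^{2} + 17 m$
$G{\left(F \right)} = 7$ ($G{\left(F \right)} = 7 - F 0 = 7 - 0 = 7 + 0 = 7$)
$G{\left(s{\left(0 \right)} \right)} \left(p{\left(- \frac{19}{-15},-21 \right)} + 34 \left(-3\right)\right) = 7 \left(\left(\left(- \frac{19}{-15}\right)^{2} + 17 \left(-21\right)\right) + 34 \left(-3\right)\right) = 7 \left(\left(\left(\left(-19\right) \left(- \frac{1}{15}\right)\right)^{2} - 357\right) - 102\right) = 7 \left(\left(\left(\frac{19}{15}\right)^{2} - 357\right) - 102\right) = 7 \left(\left(\frac{361}{225} - 357\right) - 102\right) = 7 \left(- \frac{79964}{225} - 102\right) = 7 \left(- \frac{102914}{225}\right) = - \frac{720398}{225}$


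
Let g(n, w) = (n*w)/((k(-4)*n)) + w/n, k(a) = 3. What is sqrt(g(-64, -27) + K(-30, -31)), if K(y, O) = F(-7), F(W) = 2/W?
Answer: 19*I*sqrt(77)/56 ≈ 2.9772*I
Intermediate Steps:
K(y, O) = -2/7 (K(y, O) = 2/(-7) = 2*(-1/7) = -2/7)
g(n, w) = w/3 + w/n (g(n, w) = (n*w)/((3*n)) + w/n = (n*w)*(1/(3*n)) + w/n = w/3 + w/n)
sqrt(g(-64, -27) + K(-30, -31)) = sqrt(((1/3)*(-27) - 27/(-64)) - 2/7) = sqrt((-9 - 27*(-1/64)) - 2/7) = sqrt((-9 + 27/64) - 2/7) = sqrt(-549/64 - 2/7) = sqrt(-3971/448) = 19*I*sqrt(77)/56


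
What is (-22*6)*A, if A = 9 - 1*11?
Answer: 264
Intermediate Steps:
A = -2 (A = 9 - 11 = -2)
(-22*6)*A = -22*6*(-2) = -132*(-2) = 264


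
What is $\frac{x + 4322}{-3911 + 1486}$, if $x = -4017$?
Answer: $- \frac{61}{485} \approx -0.12577$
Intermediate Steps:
$\frac{x + 4322}{-3911 + 1486} = \frac{-4017 + 4322}{-3911 + 1486} = \frac{305}{-2425} = 305 \left(- \frac{1}{2425}\right) = - \frac{61}{485}$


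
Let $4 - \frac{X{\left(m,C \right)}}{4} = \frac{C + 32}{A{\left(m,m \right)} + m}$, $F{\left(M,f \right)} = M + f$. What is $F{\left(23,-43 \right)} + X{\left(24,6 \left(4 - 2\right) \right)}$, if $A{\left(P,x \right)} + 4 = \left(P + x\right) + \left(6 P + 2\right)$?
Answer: $- \frac{516}{107} \approx -4.8224$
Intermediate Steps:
$A{\left(P,x \right)} = -2 + x + 7 P$ ($A{\left(P,x \right)} = -4 + \left(\left(P + x\right) + \left(6 P + 2\right)\right) = -4 + \left(\left(P + x\right) + \left(2 + 6 P\right)\right) = -4 + \left(2 + x + 7 P\right) = -2 + x + 7 P$)
$X{\left(m,C \right)} = 16 - \frac{4 \left(32 + C\right)}{-2 + 9 m}$ ($X{\left(m,C \right)} = 16 - 4 \frac{C + 32}{\left(-2 + m + 7 m\right) + m} = 16 - 4 \frac{32 + C}{\left(-2 + 8 m\right) + m} = 16 - 4 \frac{32 + C}{-2 + 9 m} = 16 - \frac{4 \left(32 + C\right)}{-2 + 9 m}$)
$F{\left(23,-43 \right)} + X{\left(24,6 \left(4 - 2\right) \right)} = \left(23 - 43\right) + \frac{4 \left(-40 - 6 \left(4 - 2\right) + 36 \cdot 24\right)}{-2 + 9 \cdot 24} = -20 + \frac{4 \left(-40 - 6 \cdot 2 + 864\right)}{-2 + 216} = -20 + \frac{4 \left(-40 - 12 + 864\right)}{214} = -20 + 4 \cdot \frac{1}{214} \left(-40 - 12 + 864\right) = -20 + 4 \cdot \frac{1}{214} \cdot 812 = -20 + \frac{1624}{107} = - \frac{516}{107}$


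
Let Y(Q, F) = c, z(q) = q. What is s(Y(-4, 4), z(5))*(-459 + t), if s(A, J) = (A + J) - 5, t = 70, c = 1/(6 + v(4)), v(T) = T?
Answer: -389/10 ≈ -38.900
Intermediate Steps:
c = ⅒ (c = 1/(6 + 4) = 1/10 = ⅒ ≈ 0.10000)
Y(Q, F) = ⅒
s(A, J) = -5 + A + J
s(Y(-4, 4), z(5))*(-459 + t) = (-5 + ⅒ + 5)*(-459 + 70) = (⅒)*(-389) = -389/10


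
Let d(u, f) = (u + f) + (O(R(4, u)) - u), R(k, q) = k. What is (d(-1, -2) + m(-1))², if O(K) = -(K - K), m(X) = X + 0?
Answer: 9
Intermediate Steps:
m(X) = X
O(K) = 0 (O(K) = -1*0 = 0)
d(u, f) = f (d(u, f) = (u + f) + (0 - u) = (f + u) - u = f)
(d(-1, -2) + m(-1))² = (-2 - 1)² = (-3)² = 9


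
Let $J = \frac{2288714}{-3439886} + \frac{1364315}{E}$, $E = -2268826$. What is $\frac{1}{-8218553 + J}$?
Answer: $- \frac{3902251396918}{32070864867785568581} \approx -1.2168 \cdot 10^{-7}$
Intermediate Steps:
$J = - \frac{4942890948927}{3902251396918}$ ($J = \frac{2288714}{-3439886} + \frac{1364315}{-2268826} = 2288714 \left(- \frac{1}{3439886}\right) + 1364315 \left(- \frac{1}{2268826}\right) = - \frac{1144357}{1719943} - \frac{1364315}{2268826} = - \frac{4942890948927}{3902251396918} \approx -1.2667$)
$\frac{1}{-8218553 + J} = \frac{1}{-8218553 - \frac{4942890948927}{3902251396918}} = \frac{1}{- \frac{32070864867785568581}{3902251396918}} = - \frac{3902251396918}{32070864867785568581}$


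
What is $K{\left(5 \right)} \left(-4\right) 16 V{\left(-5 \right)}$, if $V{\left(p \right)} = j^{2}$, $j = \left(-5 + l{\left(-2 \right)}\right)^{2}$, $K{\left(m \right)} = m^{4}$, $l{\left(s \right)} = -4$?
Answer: $-262440000$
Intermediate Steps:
$j = 81$ ($j = \left(-5 - 4\right)^{2} = \left(-9\right)^{2} = 81$)
$V{\left(p \right)} = 6561$ ($V{\left(p \right)} = 81^{2} = 6561$)
$K{\left(5 \right)} \left(-4\right) 16 V{\left(-5 \right)} = 5^{4} \left(-4\right) 16 \cdot 6561 = 625 \left(-4\right) 16 \cdot 6561 = \left(-2500\right) 16 \cdot 6561 = \left(-40000\right) 6561 = -262440000$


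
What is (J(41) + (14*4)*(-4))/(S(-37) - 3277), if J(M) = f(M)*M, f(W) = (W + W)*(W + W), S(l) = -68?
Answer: -18364/223 ≈ -82.350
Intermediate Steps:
f(W) = 4*W**2 (f(W) = (2*W)*(2*W) = 4*W**2)
J(M) = 4*M**3 (J(M) = (4*M**2)*M = 4*M**3)
(J(41) + (14*4)*(-4))/(S(-37) - 3277) = (4*41**3 + (14*4)*(-4))/(-68 - 3277) = (4*68921 + 56*(-4))/(-3345) = (275684 - 224)*(-1/3345) = 275460*(-1/3345) = -18364/223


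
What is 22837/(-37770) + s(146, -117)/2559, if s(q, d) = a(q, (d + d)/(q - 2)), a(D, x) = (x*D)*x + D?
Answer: -204607721/515484960 ≈ -0.39692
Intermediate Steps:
a(D, x) = D + D*x² (a(D, x) = (D*x)*x + D = D*x² + D = D + D*x²)
s(q, d) = q*(1 + 4*d²/(-2 + q)²) (s(q, d) = q*(1 + ((d + d)/(q - 2))²) = q*(1 + ((2*d)/(-2 + q))²) = q*(1 + (2*d/(-2 + q))²) = q*(1 + 4*d²/(-2 + q)²))
22837/(-37770) + s(146, -117)/2559 = 22837/(-37770) + (146 + 4*146*(-117)²/(-2 + 146)²)/2559 = 22837*(-1/37770) + (146 + 4*146*13689/144²)*(1/2559) = -22837/37770 + (146 + 4*146*13689*(1/20736))*(1/2559) = -22837/37770 + (146 + 12337/32)*(1/2559) = -22837/37770 + (17009/32)*(1/2559) = -22837/37770 + 17009/81888 = -204607721/515484960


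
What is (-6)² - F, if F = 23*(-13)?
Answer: 335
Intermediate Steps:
F = -299
(-6)² - F = (-6)² - 1*(-299) = 36 + 299 = 335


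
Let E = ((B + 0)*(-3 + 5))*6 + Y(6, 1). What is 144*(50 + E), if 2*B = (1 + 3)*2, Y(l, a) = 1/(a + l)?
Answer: 98928/7 ≈ 14133.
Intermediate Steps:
B = 4 (B = ((1 + 3)*2)/2 = (4*2)/2 = (1/2)*8 = 4)
E = 337/7 (E = ((4 + 0)*(-3 + 5))*6 + 1/(1 + 6) = (4*2)*6 + 1/7 = 8*6 + 1/7 = 48 + 1/7 = 337/7 ≈ 48.143)
144*(50 + E) = 144*(50 + 337/7) = 144*(687/7) = 98928/7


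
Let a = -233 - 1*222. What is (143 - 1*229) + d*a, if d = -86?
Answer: 39044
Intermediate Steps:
a = -455 (a = -233 - 222 = -455)
(143 - 1*229) + d*a = (143 - 1*229) - 86*(-455) = (143 - 229) + 39130 = -86 + 39130 = 39044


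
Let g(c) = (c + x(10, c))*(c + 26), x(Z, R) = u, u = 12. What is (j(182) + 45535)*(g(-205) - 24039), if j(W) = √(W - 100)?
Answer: 478481780 + 10508*√82 ≈ 4.7858e+8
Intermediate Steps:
j(W) = √(-100 + W)
x(Z, R) = 12
g(c) = (12 + c)*(26 + c) (g(c) = (c + 12)*(c + 26) = (12 + c)*(26 + c))
(j(182) + 45535)*(g(-205) - 24039) = (√(-100 + 182) + 45535)*((312 + (-205)² + 38*(-205)) - 24039) = (√82 + 45535)*((312 + 42025 - 7790) - 24039) = (45535 + √82)*(34547 - 24039) = (45535 + √82)*10508 = 478481780 + 10508*√82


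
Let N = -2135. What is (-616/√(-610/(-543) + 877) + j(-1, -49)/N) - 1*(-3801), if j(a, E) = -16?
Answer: 8115151/2135 - 616*√258913803/476821 ≈ 3780.2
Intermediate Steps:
(-616/√(-610/(-543) + 877) + j(-1, -49)/N) - 1*(-3801) = (-616/√(-610/(-543) + 877) - 16/(-2135)) - 1*(-3801) = (-616/√(-610*(-1/543) + 877) - 16*(-1/2135)) + 3801 = (-616/√(610/543 + 877) + 16/2135) + 3801 = (-616*√258913803/476821 + 16/2135) + 3801 = (16/2135 - 616*√258913803/476821) + 3801 = 8115151/2135 - 616*√258913803/476821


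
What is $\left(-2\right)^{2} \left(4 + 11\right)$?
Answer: $60$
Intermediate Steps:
$\left(-2\right)^{2} \left(4 + 11\right) = 4 \cdot 15 = 60$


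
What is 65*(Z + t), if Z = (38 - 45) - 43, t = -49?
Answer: -6435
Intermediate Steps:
Z = -50 (Z = -7 - 43 = -50)
65*(Z + t) = 65*(-50 - 49) = 65*(-99) = -6435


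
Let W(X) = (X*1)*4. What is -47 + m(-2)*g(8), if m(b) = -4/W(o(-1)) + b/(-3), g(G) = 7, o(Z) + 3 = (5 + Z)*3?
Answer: -388/9 ≈ -43.111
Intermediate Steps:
o(Z) = 12 + 3*Z (o(Z) = -3 + (5 + Z)*3 = -3 + (15 + 3*Z) = 12 + 3*Z)
W(X) = 4*X (W(X) = X*4 = 4*X)
m(b) = -⅑ - b/3 (m(b) = -4*1/(4*(12 + 3*(-1))) + b/(-3) = -4*1/(4*(12 - 3)) + b*(-⅓) = -4/(4*9) - b/3 = -4/36 - b/3 = -4*1/36 - b/3 = -⅑ - b/3)
-47 + m(-2)*g(8) = -47 + (-⅑ - ⅓*(-2))*7 = -47 + (-⅑ + ⅔)*7 = -47 + (5/9)*7 = -47 + 35/9 = -388/9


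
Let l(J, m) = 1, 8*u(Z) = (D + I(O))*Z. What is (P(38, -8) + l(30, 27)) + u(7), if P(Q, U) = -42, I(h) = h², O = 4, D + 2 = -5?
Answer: -265/8 ≈ -33.125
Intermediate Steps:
D = -7 (D = -2 - 5 = -7)
u(Z) = 9*Z/8 (u(Z) = ((-7 + 4²)*Z)/8 = ((-7 + 16)*Z)/8 = (9*Z)/8 = 9*Z/8)
(P(38, -8) + l(30, 27)) + u(7) = (-42 + 1) + (9/8)*7 = -41 + 63/8 = -265/8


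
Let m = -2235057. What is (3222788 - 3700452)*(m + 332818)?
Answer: 908631089696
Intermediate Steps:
(3222788 - 3700452)*(m + 332818) = (3222788 - 3700452)*(-2235057 + 332818) = -477664*(-1902239) = 908631089696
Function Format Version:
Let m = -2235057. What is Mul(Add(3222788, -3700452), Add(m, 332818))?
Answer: 908631089696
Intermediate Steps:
Mul(Add(3222788, -3700452), Add(m, 332818)) = Mul(Add(3222788, -3700452), Add(-2235057, 332818)) = Mul(-477664, -1902239) = 908631089696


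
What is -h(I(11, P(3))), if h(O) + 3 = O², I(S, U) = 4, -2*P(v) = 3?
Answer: -13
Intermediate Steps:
P(v) = -3/2 (P(v) = -½*3 = -3/2)
h(O) = -3 + O²
-h(I(11, P(3))) = -(-3 + 4²) = -(-3 + 16) = -1*13 = -13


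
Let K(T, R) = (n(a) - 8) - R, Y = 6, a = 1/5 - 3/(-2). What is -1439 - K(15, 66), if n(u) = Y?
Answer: -1371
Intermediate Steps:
a = 17/10 (a = 1*(⅕) - 3*(-½) = ⅕ + 3/2 = 17/10 ≈ 1.7000)
n(u) = 6
K(T, R) = -2 - R (K(T, R) = (6 - 8) - R = -2 - R)
-1439 - K(15, 66) = -1439 - (-2 - 1*66) = -1439 - (-2 - 66) = -1439 - 1*(-68) = -1439 + 68 = -1371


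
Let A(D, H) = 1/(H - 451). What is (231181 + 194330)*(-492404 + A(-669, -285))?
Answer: -154209162800295/736 ≈ -2.0952e+11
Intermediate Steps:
A(D, H) = 1/(-451 + H)
(231181 + 194330)*(-492404 + A(-669, -285)) = (231181 + 194330)*(-492404 + 1/(-451 - 285)) = 425511*(-492404 + 1/(-736)) = 425511*(-492404 - 1/736) = 425511*(-362409345/736) = -154209162800295/736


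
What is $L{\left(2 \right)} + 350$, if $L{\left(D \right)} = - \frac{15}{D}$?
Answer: $\frac{685}{2} \approx 342.5$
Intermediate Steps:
$L{\left(2 \right)} + 350 = - \frac{15}{2} + 350 = \frac{685}{2}$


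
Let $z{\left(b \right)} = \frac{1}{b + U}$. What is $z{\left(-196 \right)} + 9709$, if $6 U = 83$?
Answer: $\frac{10611931}{1093} \approx 9709.0$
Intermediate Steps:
$U = \frac{83}{6}$ ($U = \frac{1}{6} \cdot 83 = \frac{83}{6} \approx 13.833$)
$z{\left(b \right)} = \frac{1}{\frac{83}{6} + b}$ ($z{\left(b \right)} = \frac{1}{b + \frac{83}{6}} = \frac{1}{\frac{83}{6} + b}$)
$z{\left(-196 \right)} + 9709 = \frac{6}{83 + 6 \left(-196\right)} + 9709 = \frac{6}{83 - 1176} + 9709 = \frac{6}{-1093} + 9709 = 6 \left(- \frac{1}{1093}\right) + 9709 = - \frac{6}{1093} + 9709 = \frac{10611931}{1093}$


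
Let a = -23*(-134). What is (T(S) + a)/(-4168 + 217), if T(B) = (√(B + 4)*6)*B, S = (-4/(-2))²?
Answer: -3082/3951 - 16*√2/1317 ≈ -0.79724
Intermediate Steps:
S = 4 (S = (-4*(-½))² = 2² = 4)
T(B) = 6*B*√(4 + B) (T(B) = (√(4 + B)*6)*B = (6*√(4 + B))*B = 6*B*√(4 + B))
a = 3082
(T(S) + a)/(-4168 + 217) = (6*4*√(4 + 4) + 3082)/(-4168 + 217) = (6*4*√8 + 3082)/(-3951) = (6*4*(2*√2) + 3082)*(-1/3951) = (48*√2 + 3082)*(-1/3951) = (3082 + 48*√2)*(-1/3951) = -3082/3951 - 16*√2/1317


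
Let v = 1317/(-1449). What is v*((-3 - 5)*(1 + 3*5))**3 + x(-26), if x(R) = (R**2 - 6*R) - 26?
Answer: 921039026/483 ≈ 1.9069e+6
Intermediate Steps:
x(R) = -26 + R**2 - 6*R
v = -439/483 (v = 1317*(-1/1449) = -439/483 ≈ -0.90890)
v*((-3 - 5)*(1 + 3*5))**3 + x(-26) = -439*(1 + 3*5)**3*(-3 - 5)**3/483 + (-26 + (-26)**2 - 6*(-26)) = -439*(-512*(1 + 15)**3)/483 + (-26 + 676 + 156) = -439*(-8*16)**3/483 + 806 = -439/483*(-128)**3 + 806 = -439/483*(-2097152) + 806 = 920649728/483 + 806 = 921039026/483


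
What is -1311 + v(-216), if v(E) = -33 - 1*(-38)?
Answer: -1306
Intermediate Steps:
v(E) = 5 (v(E) = -33 + 38 = 5)
-1311 + v(-216) = -1311 + 5 = -1306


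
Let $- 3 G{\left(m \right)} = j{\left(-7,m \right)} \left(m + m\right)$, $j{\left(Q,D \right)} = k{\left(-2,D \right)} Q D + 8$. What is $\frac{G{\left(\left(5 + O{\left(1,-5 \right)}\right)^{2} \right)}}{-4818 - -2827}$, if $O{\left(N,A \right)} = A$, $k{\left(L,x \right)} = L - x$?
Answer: $0$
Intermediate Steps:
$j{\left(Q,D \right)} = 8 + D Q \left(-2 - D\right)$ ($j{\left(Q,D \right)} = \left(-2 - D\right) Q D + 8 = Q \left(-2 - D\right) D + 8 = D Q \left(-2 - D\right) + 8 = 8 + D Q \left(-2 - D\right)$)
$G{\left(m \right)} = - \frac{2 m \left(8 + 7 m \left(2 + m\right)\right)}{3}$ ($G{\left(m \right)} = - \frac{\left(8 - m \left(-7\right) \left(2 + m\right)\right) \left(m + m\right)}{3} = - \frac{\left(8 + 7 m \left(2 + m\right)\right) 2 m}{3} = - \frac{2 m \left(8 + 7 m \left(2 + m\right)\right)}{3}$)
$\frac{G{\left(\left(5 + O{\left(1,-5 \right)}\right)^{2} \right)}}{-4818 - -2827} = \frac{\left(- \frac{2}{3}\right) \left(5 - 5\right)^{2} \left(8 + 7 \left(5 - 5\right)^{2} \left(2 + \left(5 - 5\right)^{2}\right)\right)}{-4818 - -2827} = \frac{\left(- \frac{2}{3}\right) 0^{2} \left(8 + 7 \cdot 0^{2} \left(2 + 0^{2}\right)\right)}{-4818 + 2827} = \frac{\left(- \frac{2}{3}\right) 0 \left(8 + 7 \cdot 0 \left(2 + 0\right)\right)}{-1991} = \left(- \frac{2}{3}\right) 0 \left(8 + 7 \cdot 0 \cdot 2\right) \left(- \frac{1}{1991}\right) = \left(- \frac{2}{3}\right) 0 \left(8 + 0\right) \left(- \frac{1}{1991}\right) = \left(- \frac{2}{3}\right) 0 \cdot 8 \left(- \frac{1}{1991}\right) = 0 \left(- \frac{1}{1991}\right) = 0$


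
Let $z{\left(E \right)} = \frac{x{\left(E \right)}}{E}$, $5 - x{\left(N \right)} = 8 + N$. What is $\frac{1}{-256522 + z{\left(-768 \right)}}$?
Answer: $- \frac{256}{65669887} \approx -3.8983 \cdot 10^{-6}$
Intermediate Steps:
$x{\left(N \right)} = -3 - N$ ($x{\left(N \right)} = 5 - \left(8 + N\right) = -3 - N$)
$z{\left(E \right)} = \frac{-3 - E}{E}$
$\frac{1}{-256522 + z{\left(-768 \right)}} = \frac{1}{-256522 + \frac{-3 - -768}{-768}} = \frac{1}{-256522 - \frac{-3 + 768}{768}} = \frac{1}{-256522 - \frac{255}{256}} = \frac{1}{- \frac{65669887}{256}} = - \frac{256}{65669887}$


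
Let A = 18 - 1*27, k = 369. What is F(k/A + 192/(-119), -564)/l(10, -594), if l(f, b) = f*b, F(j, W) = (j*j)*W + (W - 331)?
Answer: 14515957219/84116340 ≈ 172.57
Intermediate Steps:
A = -9 (A = 18 - 27 = -9)
F(j, W) = -331 + W + W*j² (F(j, W) = j²*W + (-331 + W) = W*j² + (-331 + W) = -331 + W + W*j²)
l(f, b) = b*f
F(k/A + 192/(-119), -564)/l(10, -594) = (-331 - 564 - 564*(369/(-9) + 192/(-119))²)/((-594*10)) = (-331 - 564 - 564*(369*(-⅑) + 192*(-1/119))²)/(-5940) = (-331 - 564 - 564*(-41 - 192/119)²)*(-1/5940) = (-331 - 564 - 564*(-5071/119)²)*(-1/5940) = (-331 - 564 - 564*25715041/14161)*(-1/5940) = (-331 - 564 - 14503283124/14161)*(-1/5940) = -14515957219/14161*(-1/5940) = 14515957219/84116340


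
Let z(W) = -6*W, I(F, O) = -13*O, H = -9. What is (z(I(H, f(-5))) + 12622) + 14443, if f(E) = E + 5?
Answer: 27065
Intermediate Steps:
f(E) = 5 + E
(z(I(H, f(-5))) + 12622) + 14443 = (-(-78)*(5 - 5) + 12622) + 14443 = (-(-78)*0 + 12622) + 14443 = (-6*0 + 12622) + 14443 = (0 + 12622) + 14443 = 12622 + 14443 = 27065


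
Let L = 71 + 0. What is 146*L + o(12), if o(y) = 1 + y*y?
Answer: 10511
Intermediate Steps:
L = 71
o(y) = 1 + y²
146*L + o(12) = 146*71 + (1 + 12²) = 10366 + (1 + 144) = 10366 + 145 = 10511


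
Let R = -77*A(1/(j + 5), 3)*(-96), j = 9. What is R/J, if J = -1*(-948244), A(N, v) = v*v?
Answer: 1512/21551 ≈ 0.070159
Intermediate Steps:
A(N, v) = v²
J = 948244
R = 66528 (R = -77*3²*(-96) = -77*9*(-96) = -693*(-96) = 66528)
R/J = 66528/948244 = 66528*(1/948244) = 1512/21551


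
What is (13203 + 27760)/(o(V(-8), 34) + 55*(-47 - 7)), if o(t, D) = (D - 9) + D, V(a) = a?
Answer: -40963/2911 ≈ -14.072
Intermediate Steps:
o(t, D) = -9 + 2*D (o(t, D) = (-9 + D) + D = -9 + 2*D)
(13203 + 27760)/(o(V(-8), 34) + 55*(-47 - 7)) = (13203 + 27760)/((-9 + 2*34) + 55*(-47 - 7)) = 40963/((-9 + 68) + 55*(-54)) = 40963/(59 - 2970) = 40963/(-2911) = 40963*(-1/2911) = -40963/2911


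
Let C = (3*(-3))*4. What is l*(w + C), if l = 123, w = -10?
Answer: -5658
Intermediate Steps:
C = -36 (C = -9*4 = -36)
l*(w + C) = 123*(-10 - 36) = 123*(-46) = -5658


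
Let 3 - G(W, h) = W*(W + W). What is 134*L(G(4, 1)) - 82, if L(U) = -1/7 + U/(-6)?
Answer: 11477/21 ≈ 546.52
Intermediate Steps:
G(W, h) = 3 - 2*W² (G(W, h) = 3 - W*(W + W) = 3 - W*2*W = 3 - 2*W²)
L(U) = -⅐ - U/6 (L(U) = -1*⅐ + U*(-⅙) = -⅐ - U/6)
134*L(G(4, 1)) - 82 = 134*(-⅐ - (3 - 2*4²)/6) - 82 = 134*(-⅐ - (3 - 2*16)/6) - 82 = 134*(-⅐ - (3 - 32)/6) - 82 = 134*(-⅐ - ⅙*(-29)) - 82 = 134*(-⅐ + 29/6) - 82 = 134*(197/42) - 82 = 13199/21 - 82 = 11477/21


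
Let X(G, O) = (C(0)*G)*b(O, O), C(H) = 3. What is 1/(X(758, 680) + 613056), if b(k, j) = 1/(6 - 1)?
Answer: 5/3067554 ≈ 1.6300e-6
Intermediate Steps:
b(k, j) = ⅕ (b(k, j) = 1/5 = ⅕)
X(G, O) = 3*G/5 (X(G, O) = (3*G)*(⅕) = 3*G/5)
1/(X(758, 680) + 613056) = 1/((⅗)*758 + 613056) = 1/(2274/5 + 613056) = 1/(3067554/5) = 5/3067554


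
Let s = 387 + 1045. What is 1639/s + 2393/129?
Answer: 3638207/184728 ≈ 19.695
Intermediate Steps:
s = 1432
1639/s + 2393/129 = 1639/1432 + 2393/129 = 3638207/184728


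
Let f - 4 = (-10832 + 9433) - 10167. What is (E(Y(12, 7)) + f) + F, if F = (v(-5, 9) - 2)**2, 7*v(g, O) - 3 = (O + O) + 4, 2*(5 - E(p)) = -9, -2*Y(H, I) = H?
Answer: -1131903/98 ≈ -11550.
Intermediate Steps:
Y(H, I) = -H/2
E(p) = 19/2 (E(p) = 5 - 1/2*(-9) = 5 + 9/2 = 19/2)
v(g, O) = 1 + 2*O/7 (v(g, O) = 3/7 + ((O + O) + 4)/7 = 3/7 + (2*O + 4)/7 = 3/7 + (4 + 2*O)/7 = 3/7 + (4/7 + 2*O/7) = 1 + 2*O/7)
f = -11562 (f = 4 + ((-10832 + 9433) - 10167) = 4 + (-1399 - 10167) = 4 - 11566 = -11562)
F = 121/49 (F = ((1 + (2/7)*9) - 2)**2 = ((1 + 18/7) - 2)**2 = (25/7 - 2)**2 = (11/7)**2 = 121/49 ≈ 2.4694)
(E(Y(12, 7)) + f) + F = (19/2 - 11562) + 121/49 = -23105/2 + 121/49 = -1131903/98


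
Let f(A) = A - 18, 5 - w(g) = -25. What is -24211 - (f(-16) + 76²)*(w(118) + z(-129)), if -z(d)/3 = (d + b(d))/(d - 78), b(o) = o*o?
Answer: -36122801/23 ≈ -1.5706e+6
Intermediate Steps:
w(g) = 30 (w(g) = 5 - 1*(-25) = 5 + 25 = 30)
b(o) = o²
f(A) = -18 + A
z(d) = -3*(d + d²)/(-78 + d) (z(d) = -3*(d + d²)/(d - 78) = -3*(d + d²)/(-78 + d))
-24211 - (f(-16) + 76²)*(w(118) + z(-129)) = -24211 - ((-18 - 16) + 76²)*(30 + 3*(-129)*(-1 - 1*(-129))/(-78 - 129)) = -24211 - (-34 + 5776)*(30 + 3*(-129)*(-1 + 129)/(-207)) = -24211 - 5742*(30 + 3*(-129)*(-1/207)*128) = -24211 - 5742*(30 + 5504/23) = -24211 - 5742*6194/23 = -24211 - 1*35565948/23 = -24211 - 35565948/23 = -36122801/23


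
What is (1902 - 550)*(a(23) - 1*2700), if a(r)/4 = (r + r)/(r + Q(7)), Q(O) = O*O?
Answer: -32822504/9 ≈ -3.6469e+6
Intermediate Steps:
Q(O) = O**2
a(r) = 8*r/(49 + r) (a(r) = 4*((r + r)/(r + 7**2)) = 4*((2*r)/(r + 49)) = 4*((2*r)/(49 + r)) = 4*(2*r/(49 + r)) = 8*r/(49 + r))
(1902 - 550)*(a(23) - 1*2700) = (1902 - 550)*(8*23/(49 + 23) - 1*2700) = 1352*(8*23/72 - 2700) = 1352*(8*23*(1/72) - 2700) = 1352*(23/9 - 2700) = 1352*(-24277/9) = -32822504/9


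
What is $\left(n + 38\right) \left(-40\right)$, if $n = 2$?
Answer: $-1600$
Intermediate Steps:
$\left(n + 38\right) \left(-40\right) = \left(2 + 38\right) \left(-40\right) = 40 \left(-40\right) = -1600$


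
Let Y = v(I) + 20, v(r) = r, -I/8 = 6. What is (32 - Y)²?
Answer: 3600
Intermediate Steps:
I = -48 (I = -8*6 = -48)
Y = -28 (Y = -48 + 20 = -28)
(32 - Y)² = (32 - 1*(-28))² = (32 + 28)² = 60² = 3600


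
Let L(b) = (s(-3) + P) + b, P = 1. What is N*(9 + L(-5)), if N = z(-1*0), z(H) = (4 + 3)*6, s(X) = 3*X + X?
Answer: -294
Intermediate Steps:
s(X) = 4*X
z(H) = 42 (z(H) = 7*6 = 42)
N = 42
L(b) = -11 + b (L(b) = (4*(-3) + 1) + b = (-12 + 1) + b = -11 + b)
N*(9 + L(-5)) = 42*(9 + (-11 - 5)) = 42*(9 - 16) = 42*(-7) = -294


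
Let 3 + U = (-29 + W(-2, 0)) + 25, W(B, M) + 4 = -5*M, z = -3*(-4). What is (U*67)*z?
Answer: -8844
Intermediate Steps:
z = 12
W(B, M) = -4 - 5*M
U = -11 (U = -3 + ((-29 + (-4 - 5*0)) + 25) = -3 + ((-29 + (-4 + 0)) + 25) = -3 + ((-29 - 4) + 25) = -3 + (-33 + 25) = -3 - 8 = -11)
(U*67)*z = -11*67*12 = -737*12 = -8844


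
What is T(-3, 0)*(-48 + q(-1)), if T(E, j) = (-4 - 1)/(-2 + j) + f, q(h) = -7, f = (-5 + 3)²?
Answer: -715/2 ≈ -357.50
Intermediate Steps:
f = 4 (f = (-2)² = 4)
T(E, j) = 4 - 5/(-2 + j) (T(E, j) = (-4 - 1)/(-2 + j) + 4 = -5/(-2 + j) + 4 = 4 - 5/(-2 + j))
T(-3, 0)*(-48 + q(-1)) = ((-13 + 4*0)/(-2 + 0))*(-48 - 7) = ((-13 + 0)/(-2))*(-55) = -½*(-13)*(-55) = (13/2)*(-55) = -715/2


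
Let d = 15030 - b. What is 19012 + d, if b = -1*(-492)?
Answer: 33550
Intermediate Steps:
b = 492
d = 14538 (d = 15030 - 1*492 = 15030 - 492 = 14538)
19012 + d = 19012 + 14538 = 33550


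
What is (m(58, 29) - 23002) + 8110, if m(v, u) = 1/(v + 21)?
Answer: -1176467/79 ≈ -14892.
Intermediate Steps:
m(v, u) = 1/(21 + v)
(m(58, 29) - 23002) + 8110 = (1/(21 + 58) - 23002) + 8110 = (1/79 - 23002) + 8110 = -1817157/79 + 8110 = -1176467/79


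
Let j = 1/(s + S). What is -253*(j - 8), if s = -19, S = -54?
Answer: 148005/73 ≈ 2027.5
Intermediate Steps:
j = -1/73 (j = 1/(-19 - 54) = 1/(-73) = -1/73 ≈ -0.013699)
-253*(j - 8) = -253*(-1/73 - 8) = -253*(-585/73) = 148005/73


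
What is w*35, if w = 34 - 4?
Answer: 1050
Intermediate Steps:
w = 30
w*35 = 30*35 = 1050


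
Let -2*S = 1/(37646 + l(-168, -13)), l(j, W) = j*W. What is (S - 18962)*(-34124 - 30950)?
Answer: 49147558910577/39830 ≈ 1.2339e+9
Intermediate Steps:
l(j, W) = W*j
S = -1/79660 (S = -1/(2*(37646 - 13*(-168))) = -1/(2*(37646 + 2184)) = -½/39830 = -½*1/39830 = -1/79660 ≈ -1.2553e-5)
(S - 18962)*(-34124 - 30950) = (-1/79660 - 18962)*(-34124 - 30950) = -1510512921/79660*(-65074) = 49147558910577/39830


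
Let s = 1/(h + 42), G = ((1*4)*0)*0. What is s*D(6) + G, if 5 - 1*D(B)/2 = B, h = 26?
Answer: -1/34 ≈ -0.029412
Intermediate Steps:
D(B) = 10 - 2*B
G = 0 (G = (4*0)*0 = 0*0 = 0)
s = 1/68 (s = 1/(26 + 42) = 1/68 ≈ 0.014706)
s*D(6) + G = (10 - 2*6)/68 + 0 = (10 - 12)/68 + 0 = (1/68)*(-2) + 0 = -1/34 + 0 = -1/34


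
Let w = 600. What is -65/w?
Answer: -13/120 ≈ -0.10833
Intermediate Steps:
-65/w = -65/600 = -65*1/600 = -13/120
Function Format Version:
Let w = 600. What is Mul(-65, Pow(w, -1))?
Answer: Rational(-13, 120) ≈ -0.10833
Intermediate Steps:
Mul(-65, Pow(w, -1)) = Mul(-65, Pow(600, -1)) = Mul(-65, Rational(1, 600)) = Rational(-13, 120)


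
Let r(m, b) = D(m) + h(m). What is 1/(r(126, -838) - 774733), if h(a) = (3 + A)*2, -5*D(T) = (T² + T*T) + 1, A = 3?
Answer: -5/3905358 ≈ -1.2803e-6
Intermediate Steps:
D(T) = -⅕ - 2*T²/5 (D(T) = -((T² + T*T) + 1)/5 = -((T² + T²) + 1)/5 = -(2*T² + 1)/5 = -(1 + 2*T²)/5 = -⅕ - 2*T²/5)
h(a) = 12 (h(a) = (3 + 3)*2 = 6*2 = 12)
r(m, b) = 59/5 - 2*m²/5 (r(m, b) = (-⅕ - 2*m²/5) + 12 = 59/5 - 2*m²/5)
1/(r(126, -838) - 774733) = 1/((59/5 - ⅖*126²) - 774733) = 1/((59/5 - ⅖*15876) - 774733) = 1/((59/5 - 31752/5) - 774733) = 1/(-31693/5 - 774733) = 1/(-3905358/5) = -5/3905358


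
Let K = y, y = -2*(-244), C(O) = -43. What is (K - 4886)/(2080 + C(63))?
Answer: -1466/679 ≈ -2.1591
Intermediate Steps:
y = 488
K = 488
(K - 4886)/(2080 + C(63)) = (488 - 4886)/(2080 - 43) = -4398/2037 = -4398*1/2037 = -1466/679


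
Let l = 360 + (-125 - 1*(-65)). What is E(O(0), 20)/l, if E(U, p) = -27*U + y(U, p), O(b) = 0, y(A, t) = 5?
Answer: 1/60 ≈ 0.016667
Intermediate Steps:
E(U, p) = 5 - 27*U (E(U, p) = -27*U + 5 = 5 - 27*U)
l = 300 (l = 360 + (-125 + 65) = 360 - 60 = 300)
E(O(0), 20)/l = (5 - 27*0)/300 = (5 + 0)*(1/300) = 5*(1/300) = 1/60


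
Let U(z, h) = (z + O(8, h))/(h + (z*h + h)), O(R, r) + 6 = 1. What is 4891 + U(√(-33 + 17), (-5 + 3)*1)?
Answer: 97817/20 - 7*I/10 ≈ 4890.9 - 0.7*I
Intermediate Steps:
O(R, r) = -5 (O(R, r) = -6 + 1 = -5)
U(z, h) = (-5 + z)/(2*h + h*z) (U(z, h) = (z - 5)/(h + (z*h + h)) = (-5 + z)/(h + (h*z + h)) = (-5 + z)/(h + (h + h*z)) = (-5 + z)/(2*h + h*z))
4891 + U(√(-33 + 17), (-5 + 3)*1) = 4891 + (-5 + √(-33 + 17))/((((-5 + 3)*1))*(2 + √(-33 + 17))) = 4891 + (-5 + √(-16))/(((-2*1))*(2 + √(-16))) = 4891 + (-5 + 4*I)/((-2)*(2 + 4*I)) = 4891 - (2 - 4*I)/20*(-5 + 4*I)/2 = 4891 - (-5 + 4*I)*(2 - 4*I)/40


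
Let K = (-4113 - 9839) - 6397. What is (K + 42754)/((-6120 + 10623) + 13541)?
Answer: 22405/18044 ≈ 1.2417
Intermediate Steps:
K = -20349 (K = -13952 - 6397 = -20349)
(K + 42754)/((-6120 + 10623) + 13541) = (-20349 + 42754)/((-6120 + 10623) + 13541) = 22405/(4503 + 13541) = 22405/18044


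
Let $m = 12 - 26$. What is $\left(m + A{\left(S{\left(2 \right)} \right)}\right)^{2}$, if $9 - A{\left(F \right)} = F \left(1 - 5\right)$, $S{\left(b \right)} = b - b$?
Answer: $25$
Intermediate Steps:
$m = -14$ ($m = 12 - 26 = -14$)
$S{\left(b \right)} = 0$
$A{\left(F \right)} = 9 + 4 F$ ($A{\left(F \right)} = 9 - F \left(1 - 5\right) = 9 - F \left(-4\right) = 9 - - 4 F = 9 + 4 F$)
$\left(m + A{\left(S{\left(2 \right)} \right)}\right)^{2} = \left(-14 + \left(9 + 4 \cdot 0\right)\right)^{2} = \left(-14 + \left(9 + 0\right)\right)^{2} = \left(-14 + 9\right)^{2} = \left(-5\right)^{2} = 25$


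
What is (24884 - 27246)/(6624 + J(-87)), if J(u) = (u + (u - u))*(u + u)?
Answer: -1181/10881 ≈ -0.10854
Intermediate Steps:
J(u) = 2*u² (J(u) = (u + 0)*(2*u) = u*(2*u) = 2*u²)
(24884 - 27246)/(6624 + J(-87)) = (24884 - 27246)/(6624 + 2*(-87)²) = -2362/(6624 + 2*7569) = -2362/(6624 + 15138) = -2362/21762 = -2362*1/21762 = -1181/10881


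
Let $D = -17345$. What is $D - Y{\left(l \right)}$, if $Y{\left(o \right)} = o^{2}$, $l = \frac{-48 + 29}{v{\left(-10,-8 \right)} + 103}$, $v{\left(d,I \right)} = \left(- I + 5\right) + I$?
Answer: $- \frac{202312441}{11664} \approx -17345.0$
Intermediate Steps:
$v{\left(d,I \right)} = 5$ ($v{\left(d,I \right)} = \left(5 - I\right) + I = 5$)
$l = - \frac{19}{108}$ ($l = \frac{-48 + 29}{5 + 103} = - \frac{19}{108} \approx -0.17593$)
$D - Y{\left(l \right)} = -17345 - \left(- \frac{19}{108}\right)^{2} = -17345 - \frac{361}{11664} = - \frac{202312441}{11664}$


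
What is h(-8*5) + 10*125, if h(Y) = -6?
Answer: 1244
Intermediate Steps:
h(-8*5) + 10*125 = -6 + 10*125 = -6 + 1250 = 1244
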